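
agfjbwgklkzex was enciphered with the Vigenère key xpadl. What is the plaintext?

drfgqzrkizcpx

Repeat the key across the ciphertext: xpadlxpadlxpa
a(0)−x(23): -23≡3 → d
g(6)−p(15): -9≡17 → r
f(5)−a(0): 5 → f
j(9)−d(3): 6 → g
b(1)−l(11): -10≡16 → q
w(22)−x(23): -1≡25 → z
g(6)−p(15): -9≡17 → r
k(10)−a(0): 10 → k
l(11)−d(3): 8 → i
k(10)−l(11): -1≡25 → z
z(25)−x(23): 2 → c
e(4)−p(15): -11≡15 → p
x(23)−a(0): 23 → x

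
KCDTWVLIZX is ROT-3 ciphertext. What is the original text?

HZAQTSIFWU

K(10): 10−3=7 → H
C(2): 2−3=-1≡25 → Z
D(3): 3−3=0 → A
T(19): 19−3=16 → Q
W(22): 22−3=19 → T
V(21): 21−3=18 → S
L(11): 11−3=8 → I
I(8): 8−3=5 → F
Z(25): 25−3=22 → W
X(23): 23−3=20 → U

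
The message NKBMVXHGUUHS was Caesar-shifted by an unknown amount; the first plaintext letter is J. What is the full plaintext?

JGXIRTDCQQDO

From the crib: N(13)−J(9)=4, so the shift is 4.
Subtract 4 from each ciphertext letter:
N(13): 13−4=9 → J
K(10): 10−4=6 → G
B(1): 1−4=-3≡23 → X
M(12): 12−4=8 → I
V(21): 21−4=17 → R
X(23): 23−4=19 → T
H(7): 7−4=3 → D
G(6): 6−4=2 → C
U(20): 20−4=16 → Q
U(20): 20−4=16 → Q
H(7): 7−4=3 → D
S(18): 18−4=14 → O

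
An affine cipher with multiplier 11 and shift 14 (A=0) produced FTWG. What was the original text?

LRWE

The inverse of 11 mod 26 is 19, since 11·19=209≡1. Apply D(y)=19·(y−14) mod 26:
F(5): 19·(5−14)=-171≡11 → L
T(19): 19·(19−14)=95≡17 → R
W(22): 19·(22−14)=152≡22 → W
G(6): 19·(6−14)=-152≡4 → E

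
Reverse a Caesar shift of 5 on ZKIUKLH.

UFDPFGC

Z(25): 25−5=20 → U
K(10): 10−5=5 → F
I(8): 8−5=3 → D
U(20): 20−5=15 → P
K(10): 10−5=5 → F
L(11): 11−5=6 → G
H(7): 7−5=2 → C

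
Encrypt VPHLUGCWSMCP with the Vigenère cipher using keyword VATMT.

Repeat the key across the message: VATMTVATMTVA
V(21)+V(21): 42≡16 → Q
P(15)+A(0): 15 → P
H(7)+T(19): 26≡0 → A
L(11)+M(12): 23 → X
U(20)+T(19): 39≡13 → N
G(6)+V(21): 27≡1 → B
C(2)+A(0): 2 → C
W(22)+T(19): 41≡15 → P
S(18)+M(12): 30≡4 → E
M(12)+T(19): 31≡5 → F
C(2)+V(21): 23 → X
P(15)+A(0): 15 → P

QPAXNBCPEFXP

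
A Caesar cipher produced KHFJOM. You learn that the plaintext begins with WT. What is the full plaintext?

From the crib: K(10)−W(22)=-12≡14, so the shift is 14.
Subtract 14 from each ciphertext letter:
K(10): 10−14=-4≡22 → W
H(7): 7−14=-7≡19 → T
F(5): 5−14=-9≡17 → R
J(9): 9−14=-5≡21 → V
O(14): 14−14=0 → A
M(12): 12−14=-2≡24 → Y

WTRVAY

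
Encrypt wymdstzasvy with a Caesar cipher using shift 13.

w(22): 22+13=35≡9 → j
y(24): 24+13=37≡11 → l
m(12): 12+13=25 → z
d(3): 3+13=16 → q
s(18): 18+13=31≡5 → f
t(19): 19+13=32≡6 → g
z(25): 25+13=38≡12 → m
a(0): 0+13=13 → n
s(18): 18+13=31≡5 → f
v(21): 21+13=34≡8 → i
y(24): 24+13=37≡11 → l

jlzqfgmnfil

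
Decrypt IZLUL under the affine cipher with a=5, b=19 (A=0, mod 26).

DWOVO

The inverse of 5 mod 26 is 21, since 5·21=105≡1. Apply D(y)=21·(y−19) mod 26:
I(8): 21·(8−19)=-231≡3 → D
Z(25): 21·(25−19)=126≡22 → W
L(11): 21·(11−19)=-168≡14 → O
U(20): 21·(20−19)=21 → V
L(11): 21·(11−19)=-168≡14 → O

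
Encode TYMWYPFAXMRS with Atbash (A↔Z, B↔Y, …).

T(19) → G(6)
Y(24) → B(1)
M(12) → N(13)
W(22) → D(3)
Y(24) → B(1)
P(15) → K(10)
F(5) → U(20)
A(0) → Z(25)
X(23) → C(2)
M(12) → N(13)
R(17) → I(8)
S(18) → H(7)

GBNDBKUZCNIH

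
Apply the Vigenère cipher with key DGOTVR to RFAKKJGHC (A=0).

ULODFAJNQ

Repeat the key across the message: DGOTVRDGO
R(17)+D(3): 20 → U
F(5)+G(6): 11 → L
A(0)+O(14): 14 → O
K(10)+T(19): 29≡3 → D
K(10)+V(21): 31≡5 → F
J(9)+R(17): 26≡0 → A
G(6)+D(3): 9 → J
H(7)+G(6): 13 → N
C(2)+O(14): 16 → Q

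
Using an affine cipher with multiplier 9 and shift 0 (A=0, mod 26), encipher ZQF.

Z(25): 9·25+0=225≡17 → R
Q(16): 9·16+0=144≡14 → O
F(5): 9·5+0=45≡19 → T

ROT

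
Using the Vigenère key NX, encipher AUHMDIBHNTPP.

NRUJQFOEAQCM

Repeat the key across the message: NXNXNXNXNXNX
A(0)+N(13): 13 → N
U(20)+X(23): 43≡17 → R
H(7)+N(13): 20 → U
M(12)+X(23): 35≡9 → J
D(3)+N(13): 16 → Q
I(8)+X(23): 31≡5 → F
B(1)+N(13): 14 → O
H(7)+X(23): 30≡4 → E
N(13)+N(13): 26≡0 → A
T(19)+X(23): 42≡16 → Q
P(15)+N(13): 28≡2 → C
P(15)+X(23): 38≡12 → M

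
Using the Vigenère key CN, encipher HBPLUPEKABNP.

JORYWCGXCOPC

Repeat the key across the message: CNCNCNCNCNCN
H(7)+C(2): 9 → J
B(1)+N(13): 14 → O
P(15)+C(2): 17 → R
L(11)+N(13): 24 → Y
U(20)+C(2): 22 → W
P(15)+N(13): 28≡2 → C
E(4)+C(2): 6 → G
K(10)+N(13): 23 → X
A(0)+C(2): 2 → C
B(1)+N(13): 14 → O
N(13)+C(2): 15 → P
P(15)+N(13): 28≡2 → C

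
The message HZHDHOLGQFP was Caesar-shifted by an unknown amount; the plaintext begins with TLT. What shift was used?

14

From the crib: H(7)−T(19)=-12≡14, so the shift is 14.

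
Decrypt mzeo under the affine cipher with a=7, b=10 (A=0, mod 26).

The inverse of 7 mod 26 is 15, since 7·15=105≡1. Apply D(y)=15·(y−10) mod 26:
m(12): 15·(12−10)=30≡4 → e
z(25): 15·(25−10)=225≡17 → r
e(4): 15·(4−10)=-90≡14 → o
o(14): 15·(14−10)=60≡8 → i

eroi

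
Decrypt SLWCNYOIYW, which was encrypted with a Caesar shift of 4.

OHSYJUKEUS

S(18): 18−4=14 → O
L(11): 11−4=7 → H
W(22): 22−4=18 → S
C(2): 2−4=-2≡24 → Y
N(13): 13−4=9 → J
Y(24): 24−4=20 → U
O(14): 14−4=10 → K
I(8): 8−4=4 → E
Y(24): 24−4=20 → U
W(22): 22−4=18 → S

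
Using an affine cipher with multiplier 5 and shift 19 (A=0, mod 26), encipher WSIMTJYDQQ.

ZFHBKMJIVV

W(22): 5·22+19=129≡25 → Z
S(18): 5·18+19=109≡5 → F
I(8): 5·8+19=59≡7 → H
M(12): 5·12+19=79≡1 → B
T(19): 5·19+19=114≡10 → K
J(9): 5·9+19=64≡12 → M
Y(24): 5·24+19=139≡9 → J
D(3): 5·3+19=34≡8 → I
Q(16): 5·16+19=99≡21 → V
Q(16): 5·16+19=99≡21 → V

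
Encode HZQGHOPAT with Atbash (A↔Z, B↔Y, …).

SAJTSLKZG

H(7) → S(18)
Z(25) → A(0)
Q(16) → J(9)
G(6) → T(19)
H(7) → S(18)
O(14) → L(11)
P(15) → K(10)
A(0) → Z(25)
T(19) → G(6)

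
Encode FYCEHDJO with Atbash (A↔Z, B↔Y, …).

F(5) → U(20)
Y(24) → B(1)
C(2) → X(23)
E(4) → V(21)
H(7) → S(18)
D(3) → W(22)
J(9) → Q(16)
O(14) → L(11)

UBXVSWQL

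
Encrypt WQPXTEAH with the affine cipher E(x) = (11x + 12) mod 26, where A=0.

W(22): 11·22+12=254≡20 → U
Q(16): 11·16+12=188≡6 → G
P(15): 11·15+12=177≡21 → V
X(23): 11·23+12=265≡5 → F
T(19): 11·19+12=221≡13 → N
E(4): 11·4+12=56≡4 → E
A(0): 11·0+12=12 → M
H(7): 11·7+12=89≡11 → L

UGVFNEML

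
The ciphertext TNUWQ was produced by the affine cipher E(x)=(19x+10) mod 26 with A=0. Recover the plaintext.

VHGCO

The inverse of 19 mod 26 is 11, since 19·11=209≡1. Apply D(y)=11·(y−10) mod 26:
T(19): 11·(19−10)=99≡21 → V
N(13): 11·(13−10)=33≡7 → H
U(20): 11·(20−10)=110≡6 → G
W(22): 11·(22−10)=132≡2 → C
Q(16): 11·(16−10)=66≡14 → O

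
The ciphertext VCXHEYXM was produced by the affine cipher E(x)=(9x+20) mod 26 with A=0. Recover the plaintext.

DYJNEMJC

The inverse of 9 mod 26 is 3, since 9·3=27≡1. Apply D(y)=3·(y−20) mod 26:
V(21): 3·(21−20)=3 → D
C(2): 3·(2−20)=-54≡24 → Y
X(23): 3·(23−20)=9 → J
H(7): 3·(7−20)=-39≡13 → N
E(4): 3·(4−20)=-48≡4 → E
Y(24): 3·(24−20)=12 → M
X(23): 3·(23−20)=9 → J
M(12): 3·(12−20)=-24≡2 → C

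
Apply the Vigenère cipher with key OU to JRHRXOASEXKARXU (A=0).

XLVLLIOMSRYUFRI

Repeat the key across the message: OUOUOUOUOUOUOUO
J(9)+O(14): 23 → X
R(17)+U(20): 37≡11 → L
H(7)+O(14): 21 → V
R(17)+U(20): 37≡11 → L
X(23)+O(14): 37≡11 → L
O(14)+U(20): 34≡8 → I
A(0)+O(14): 14 → O
S(18)+U(20): 38≡12 → M
E(4)+O(14): 18 → S
X(23)+U(20): 43≡17 → R
K(10)+O(14): 24 → Y
A(0)+U(20): 20 → U
R(17)+O(14): 31≡5 → F
X(23)+U(20): 43≡17 → R
U(20)+O(14): 34≡8 → I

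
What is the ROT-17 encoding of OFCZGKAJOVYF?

O(14): 14+17=31≡5 → F
F(5): 5+17=22 → W
C(2): 2+17=19 → T
Z(25): 25+17=42≡16 → Q
G(6): 6+17=23 → X
K(10): 10+17=27≡1 → B
A(0): 0+17=17 → R
J(9): 9+17=26≡0 → A
O(14): 14+17=31≡5 → F
V(21): 21+17=38≡12 → M
Y(24): 24+17=41≡15 → P
F(5): 5+17=22 → W

FWTQXBRAFMPW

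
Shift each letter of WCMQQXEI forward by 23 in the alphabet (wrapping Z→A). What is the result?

W(22): 22+23=45≡19 → T
C(2): 2+23=25 → Z
M(12): 12+23=35≡9 → J
Q(16): 16+23=39≡13 → N
Q(16): 16+23=39≡13 → N
X(23): 23+23=46≡20 → U
E(4): 4+23=27≡1 → B
I(8): 8+23=31≡5 → F

TZJNNUBF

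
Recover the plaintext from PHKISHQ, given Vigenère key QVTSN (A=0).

Repeat the key across the ciphertext: QVTSNQV
P(15)−Q(16): -1≡25 → Z
H(7)−V(21): -14≡12 → M
K(10)−T(19): -9≡17 → R
I(8)−S(18): -10≡16 → Q
S(18)−N(13): 5 → F
H(7)−Q(16): -9≡17 → R
Q(16)−V(21): -5≡21 → V

ZMRQFRV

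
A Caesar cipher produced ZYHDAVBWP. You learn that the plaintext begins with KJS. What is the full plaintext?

From the crib: Z(25)−K(10)=15, so the shift is 15.
Subtract 15 from each ciphertext letter:
Z(25): 25−15=10 → K
Y(24): 24−15=9 → J
H(7): 7−15=-8≡18 → S
D(3): 3−15=-12≡14 → O
A(0): 0−15=-15≡11 → L
V(21): 21−15=6 → G
B(1): 1−15=-14≡12 → M
W(22): 22−15=7 → H
P(15): 15−15=0 → A

KJSOLGMHA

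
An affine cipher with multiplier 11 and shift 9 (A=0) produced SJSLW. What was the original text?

The inverse of 11 mod 26 is 19, since 11·19=209≡1. Apply D(y)=19·(y−9) mod 26:
S(18): 19·(18−9)=171≡15 → P
J(9): 19·(9−9)=0 → A
S(18): 19·(18−9)=171≡15 → P
L(11): 19·(11−9)=38≡12 → M
W(22): 19·(22−9)=247≡13 → N

PAPMN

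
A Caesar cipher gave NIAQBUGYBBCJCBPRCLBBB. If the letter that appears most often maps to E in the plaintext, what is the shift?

The most frequent ciphertext letter is B (appears 7 times).
B is position 1; E is position 4.
Shift = -3≡23.

23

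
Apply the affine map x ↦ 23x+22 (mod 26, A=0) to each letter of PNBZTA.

DJTZRW

P(15): 23·15+22=367≡3 → D
N(13): 23·13+22=321≡9 → J
B(1): 23·1+22=45≡19 → T
Z(25): 23·25+22=597≡25 → Z
T(19): 23·19+22=459≡17 → R
A(0): 23·0+22=22 → W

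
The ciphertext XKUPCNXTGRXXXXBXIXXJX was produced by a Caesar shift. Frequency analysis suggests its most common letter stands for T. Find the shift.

The most frequent ciphertext letter is X (appears 10 times).
X is position 23; T is position 19.
Shift = 4.

4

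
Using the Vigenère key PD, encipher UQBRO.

Repeat the key across the message: PDPDP
U(20)+P(15): 35≡9 → J
Q(16)+D(3): 19 → T
B(1)+P(15): 16 → Q
R(17)+D(3): 20 → U
O(14)+P(15): 29≡3 → D

JTQUD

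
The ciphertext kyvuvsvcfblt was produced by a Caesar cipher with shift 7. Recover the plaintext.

k(10): 10−7=3 → d
y(24): 24−7=17 → r
v(21): 21−7=14 → o
u(20): 20−7=13 → n
v(21): 21−7=14 → o
s(18): 18−7=11 → l
v(21): 21−7=14 → o
c(2): 2−7=-5≡21 → v
f(5): 5−7=-2≡24 → y
b(1): 1−7=-6≡20 → u
l(11): 11−7=4 → e
t(19): 19−7=12 → m

dronolovyuem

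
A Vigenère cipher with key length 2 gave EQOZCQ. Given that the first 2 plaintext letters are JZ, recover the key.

Subtract each crib letter from the matching ciphertext letter (mod 26):
E(4)−J(9)=-5≡21 → V
Q(16)−Z(25)=-9≡17 → R

VR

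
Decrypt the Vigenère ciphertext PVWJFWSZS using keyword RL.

YKFYOLBOB

Repeat the key across the ciphertext: RLRLRLRLR
P(15)−R(17): -2≡24 → Y
V(21)−L(11): 10 → K
W(22)−R(17): 5 → F
J(9)−L(11): -2≡24 → Y
F(5)−R(17): -12≡14 → O
W(22)−L(11): 11 → L
S(18)−R(17): 1 → B
Z(25)−L(11): 14 → O
S(18)−R(17): 1 → B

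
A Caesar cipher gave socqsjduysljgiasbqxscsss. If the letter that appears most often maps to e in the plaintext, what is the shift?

The most frequent ciphertext letter is s (appears 8 times).
s is position 18; e is position 4.
Shift = 14.

14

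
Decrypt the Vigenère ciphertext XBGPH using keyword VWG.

CFAUL

Repeat the key across the ciphertext: VWGVW
X(23)−V(21): 2 → C
B(1)−W(22): -21≡5 → F
G(6)−G(6): 0 → A
P(15)−V(21): -6≡20 → U
H(7)−W(22): -15≡11 → L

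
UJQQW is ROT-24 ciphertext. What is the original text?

U(20): 20−24=-4≡22 → W
J(9): 9−24=-15≡11 → L
Q(16): 16−24=-8≡18 → S
Q(16): 16−24=-8≡18 → S
W(22): 22−24=-2≡24 → Y

WLSSY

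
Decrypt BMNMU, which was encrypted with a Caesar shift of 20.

B(1): 1−20=-19≡7 → H
M(12): 12−20=-8≡18 → S
N(13): 13−20=-7≡19 → T
M(12): 12−20=-8≡18 → S
U(20): 20−20=0 → A

HSTSA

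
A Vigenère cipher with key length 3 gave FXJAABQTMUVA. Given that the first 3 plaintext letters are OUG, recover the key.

Subtract each crib letter from the matching ciphertext letter (mod 26):
F(5)−O(14)=-9≡17 → R
X(23)−U(20)=3 → D
J(9)−G(6)=3 → D

RDD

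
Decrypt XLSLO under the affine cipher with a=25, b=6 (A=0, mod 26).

The inverse of 25 mod 26 is 25, since 25·25=625≡1. Apply D(y)=25·(y−6) mod 26:
X(23): 25·(23−6)=425≡9 → J
L(11): 25·(11−6)=125≡21 → V
S(18): 25·(18−6)=300≡14 → O
L(11): 25·(11−6)=125≡21 → V
O(14): 25·(14−6)=200≡18 → S

JVOVS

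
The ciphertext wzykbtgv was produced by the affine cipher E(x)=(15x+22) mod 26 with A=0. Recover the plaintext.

avoujfst

The inverse of 15 mod 26 is 7, since 15·7=105≡1. Apply D(y)=7·(y−22) mod 26:
w(22): 7·(22−22)=0 → a
z(25): 7·(25−22)=21 → v
y(24): 7·(24−22)=14 → o
k(10): 7·(10−22)=-84≡20 → u
b(1): 7·(1−22)=-147≡9 → j
t(19): 7·(19−22)=-21≡5 → f
g(6): 7·(6−22)=-112≡18 → s
v(21): 7·(21−22)=-7≡19 → t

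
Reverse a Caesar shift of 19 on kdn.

k(10): 10−19=-9≡17 → r
d(3): 3−19=-16≡10 → k
n(13): 13−19=-6≡20 → u

rku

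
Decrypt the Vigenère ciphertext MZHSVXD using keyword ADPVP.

MWSXGXA

Repeat the key across the ciphertext: ADPVPAD
M(12)−A(0): 12 → M
Z(25)−D(3): 22 → W
H(7)−P(15): -8≡18 → S
S(18)−V(21): -3≡23 → X
V(21)−P(15): 6 → G
X(23)−A(0): 23 → X
D(3)−D(3): 0 → A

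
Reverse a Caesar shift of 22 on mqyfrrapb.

m(12): 12−22=-10≡16 → q
q(16): 16−22=-6≡20 → u
y(24): 24−22=2 → c
f(5): 5−22=-17≡9 → j
r(17): 17−22=-5≡21 → v
r(17): 17−22=-5≡21 → v
a(0): 0−22=-22≡4 → e
p(15): 15−22=-7≡19 → t
b(1): 1−22=-21≡5 → f

qucjvvetf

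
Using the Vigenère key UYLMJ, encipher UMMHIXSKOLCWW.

OKXTRRQVAUWUH

Repeat the key across the message: UYLMJUYLMJUYL
U(20)+U(20): 40≡14 → O
M(12)+Y(24): 36≡10 → K
M(12)+L(11): 23 → X
H(7)+M(12): 19 → T
I(8)+J(9): 17 → R
X(23)+U(20): 43≡17 → R
S(18)+Y(24): 42≡16 → Q
K(10)+L(11): 21 → V
O(14)+M(12): 26≡0 → A
L(11)+J(9): 20 → U
C(2)+U(20): 22 → W
W(22)+Y(24): 46≡20 → U
W(22)+L(11): 33≡7 → H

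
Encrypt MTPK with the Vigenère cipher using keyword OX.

AQDH

Repeat the key across the message: OXOX
M(12)+O(14): 26≡0 → A
T(19)+X(23): 42≡16 → Q
P(15)+O(14): 29≡3 → D
K(10)+X(23): 33≡7 → H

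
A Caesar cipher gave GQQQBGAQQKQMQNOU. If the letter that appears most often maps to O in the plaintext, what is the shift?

The most frequent ciphertext letter is Q (appears 7 times).
Q is position 16; O is position 14.
Shift = 2.

2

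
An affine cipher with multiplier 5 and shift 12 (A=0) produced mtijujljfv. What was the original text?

The inverse of 5 mod 26 is 21, since 5·21=105≡1. Apply D(y)=21·(y−12) mod 26:
m(12): 21·(12−12)=0 → a
t(19): 21·(19−12)=147≡17 → r
i(8): 21·(8−12)=-84≡20 → u
j(9): 21·(9−12)=-63≡15 → p
u(20): 21·(20−12)=168≡12 → m
j(9): 21·(9−12)=-63≡15 → p
l(11): 21·(11−12)=-21≡5 → f
j(9): 21·(9−12)=-63≡15 → p
f(5): 21·(5−12)=-147≡9 → j
v(21): 21·(21−12)=189≡7 → h

arupmpfpjh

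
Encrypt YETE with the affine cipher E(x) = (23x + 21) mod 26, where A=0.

Y(24): 23·24+21=573≡1 → B
E(4): 23·4+21=113≡9 → J
T(19): 23·19+21=458≡16 → Q
E(4): 23·4+21=113≡9 → J

BJQJ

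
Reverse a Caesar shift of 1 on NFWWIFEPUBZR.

N(13): 13−1=12 → M
F(5): 5−1=4 → E
W(22): 22−1=21 → V
W(22): 22−1=21 → V
I(8): 8−1=7 → H
F(5): 5−1=4 → E
E(4): 4−1=3 → D
P(15): 15−1=14 → O
U(20): 20−1=19 → T
B(1): 1−1=0 → A
Z(25): 25−1=24 → Y
R(17): 17−1=16 → Q

MEVVHEDOTAYQ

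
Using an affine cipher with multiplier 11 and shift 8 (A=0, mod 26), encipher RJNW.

NDVQ

R(17): 11·17+8=195≡13 → N
J(9): 11·9+8=107≡3 → D
N(13): 11·13+8=151≡21 → V
W(22): 11·22+8=250≡16 → Q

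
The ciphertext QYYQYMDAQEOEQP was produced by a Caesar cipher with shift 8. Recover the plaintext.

Q(16): 16−8=8 → I
Y(24): 24−8=16 → Q
Y(24): 24−8=16 → Q
Q(16): 16−8=8 → I
Y(24): 24−8=16 → Q
M(12): 12−8=4 → E
D(3): 3−8=-5≡21 → V
A(0): 0−8=-8≡18 → S
Q(16): 16−8=8 → I
E(4): 4−8=-4≡22 → W
O(14): 14−8=6 → G
E(4): 4−8=-4≡22 → W
Q(16): 16−8=8 → I
P(15): 15−8=7 → H

IQQIQEVSIWGWIH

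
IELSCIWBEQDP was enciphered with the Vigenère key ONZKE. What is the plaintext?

URMIYUJCUMPC

Repeat the key across the ciphertext: ONZKEONZKEON
I(8)−O(14): -6≡20 → U
E(4)−N(13): -9≡17 → R
L(11)−Z(25): -14≡12 → M
S(18)−K(10): 8 → I
C(2)−E(4): -2≡24 → Y
I(8)−O(14): -6≡20 → U
W(22)−N(13): 9 → J
B(1)−Z(25): -24≡2 → C
E(4)−K(10): -6≡20 → U
Q(16)−E(4): 12 → M
D(3)−O(14): -11≡15 → P
P(15)−N(13): 2 → C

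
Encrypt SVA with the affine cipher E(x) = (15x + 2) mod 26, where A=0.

S(18): 15·18+2=272≡12 → M
V(21): 15·21+2=317≡5 → F
A(0): 15·0+2=2 → C

MFC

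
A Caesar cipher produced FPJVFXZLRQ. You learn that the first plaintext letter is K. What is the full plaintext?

From the crib: F(5)−K(10)=-5≡21, so the shift is 21.
Subtract 21 from each ciphertext letter:
F(5): 5−21=-16≡10 → K
P(15): 15−21=-6≡20 → U
J(9): 9−21=-12≡14 → O
V(21): 21−21=0 → A
F(5): 5−21=-16≡10 → K
X(23): 23−21=2 → C
Z(25): 25−21=4 → E
L(11): 11−21=-10≡16 → Q
R(17): 17−21=-4≡22 → W
Q(16): 16−21=-5≡21 → V

KUOAKCEQWV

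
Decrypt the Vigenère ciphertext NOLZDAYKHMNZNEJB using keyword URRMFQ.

TXUNYKETQAIJTNSP

Repeat the key across the ciphertext: URRMFQURRMFQURRM
N(13)−U(20): -7≡19 → T
O(14)−R(17): -3≡23 → X
L(11)−R(17): -6≡20 → U
Z(25)−M(12): 13 → N
D(3)−F(5): -2≡24 → Y
A(0)−Q(16): -16≡10 → K
Y(24)−U(20): 4 → E
K(10)−R(17): -7≡19 → T
H(7)−R(17): -10≡16 → Q
M(12)−M(12): 0 → A
N(13)−F(5): 8 → I
Z(25)−Q(16): 9 → J
N(13)−U(20): -7≡19 → T
E(4)−R(17): -13≡13 → N
J(9)−R(17): -8≡18 → S
B(1)−M(12): -11≡15 → P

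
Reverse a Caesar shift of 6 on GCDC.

AWXW

G(6): 6−6=0 → A
C(2): 2−6=-4≡22 → W
D(3): 3−6=-3≡23 → X
C(2): 2−6=-4≡22 → W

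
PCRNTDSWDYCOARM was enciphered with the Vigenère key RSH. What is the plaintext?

Repeat the key across the ciphertext: RSHRSHRSHRSHRSH
P(15)−R(17): -2≡24 → Y
C(2)−S(18): -16≡10 → K
R(17)−H(7): 10 → K
N(13)−R(17): -4≡22 → W
T(19)−S(18): 1 → B
D(3)−H(7): -4≡22 → W
S(18)−R(17): 1 → B
W(22)−S(18): 4 → E
D(3)−H(7): -4≡22 → W
Y(24)−R(17): 7 → H
C(2)−S(18): -16≡10 → K
O(14)−H(7): 7 → H
A(0)−R(17): -17≡9 → J
R(17)−S(18): -1≡25 → Z
M(12)−H(7): 5 → F

YKKWBWBEWHKHJZF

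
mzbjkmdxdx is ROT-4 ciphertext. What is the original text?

m(12): 12−4=8 → i
z(25): 25−4=21 → v
b(1): 1−4=-3≡23 → x
j(9): 9−4=5 → f
k(10): 10−4=6 → g
m(12): 12−4=8 → i
d(3): 3−4=-1≡25 → z
x(23): 23−4=19 → t
d(3): 3−4=-1≡25 → z
x(23): 23−4=19 → t

ivxfgiztzt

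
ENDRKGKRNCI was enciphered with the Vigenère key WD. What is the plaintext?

IKHOODOORZM

Repeat the key across the ciphertext: WDWDWDWDWDW
E(4)−W(22): -18≡8 → I
N(13)−D(3): 10 → K
D(3)−W(22): -19≡7 → H
R(17)−D(3): 14 → O
K(10)−W(22): -12≡14 → O
G(6)−D(3): 3 → D
K(10)−W(22): -12≡14 → O
R(17)−D(3): 14 → O
N(13)−W(22): -9≡17 → R
C(2)−D(3): -1≡25 → Z
I(8)−W(22): -14≡12 → M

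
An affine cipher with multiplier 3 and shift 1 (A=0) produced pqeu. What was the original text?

wfbp

The inverse of 3 mod 26 is 9, since 3·9=27≡1. Apply D(y)=9·(y−1) mod 26:
p(15): 9·(15−1)=126≡22 → w
q(16): 9·(16−1)=135≡5 → f
e(4): 9·(4−1)=27≡1 → b
u(20): 9·(20−1)=171≡15 → p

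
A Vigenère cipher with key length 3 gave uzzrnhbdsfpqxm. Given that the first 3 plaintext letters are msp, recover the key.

ihk

Subtract each crib letter from the matching ciphertext letter (mod 26):
u(20)−m(12)=8 → i
z(25)−s(18)=7 → h
z(25)−p(15)=10 → k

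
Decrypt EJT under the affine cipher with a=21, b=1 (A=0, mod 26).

POM

The inverse of 21 mod 26 is 5, since 21·5=105≡1. Apply D(y)=5·(y−1) mod 26:
E(4): 5·(4−1)=15 → P
J(9): 5·(9−1)=40≡14 → O
T(19): 5·(19−1)=90≡12 → M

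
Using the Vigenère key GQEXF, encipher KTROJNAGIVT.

QJVLOTQKFAZ

Repeat the key across the message: GQEXFGQEXFG
K(10)+G(6): 16 → Q
T(19)+Q(16): 35≡9 → J
R(17)+E(4): 21 → V
O(14)+X(23): 37≡11 → L
J(9)+F(5): 14 → O
N(13)+G(6): 19 → T
A(0)+Q(16): 16 → Q
G(6)+E(4): 10 → K
I(8)+X(23): 31≡5 → F
V(21)+F(5): 26≡0 → A
T(19)+G(6): 25 → Z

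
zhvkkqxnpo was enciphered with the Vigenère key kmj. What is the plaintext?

Repeat the key across the ciphertext: kmjkmjkmjk
z(25)−k(10): 15 → p
h(7)−m(12): -5≡21 → v
v(21)−j(9): 12 → m
k(10)−k(10): 0 → a
k(10)−m(12): -2≡24 → y
q(16)−j(9): 7 → h
x(23)−k(10): 13 → n
n(13)−m(12): 1 → b
p(15)−j(9): 6 → g
o(14)−k(10): 4 → e

pvmayhnbge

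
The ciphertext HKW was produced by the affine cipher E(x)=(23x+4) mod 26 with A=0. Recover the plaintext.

ZYU

The inverse of 23 mod 26 is 17, since 23·17=391≡1. Apply D(y)=17·(y−4) mod 26:
H(7): 17·(7−4)=51≡25 → Z
K(10): 17·(10−4)=102≡24 → Y
W(22): 17·(22−4)=306≡20 → U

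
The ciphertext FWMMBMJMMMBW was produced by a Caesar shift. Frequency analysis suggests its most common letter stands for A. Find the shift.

The most frequent ciphertext letter is M (appears 6 times).
M is position 12; A is position 0.
Shift = 12.

12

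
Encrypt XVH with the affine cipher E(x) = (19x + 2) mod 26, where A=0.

XLF

X(23): 19·23+2=439≡23 → X
V(21): 19·21+2=401≡11 → L
H(7): 19·7+2=135≡5 → F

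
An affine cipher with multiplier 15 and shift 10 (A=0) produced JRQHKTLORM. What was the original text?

TXQFALHCXO

The inverse of 15 mod 26 is 7, since 15·7=105≡1. Apply D(y)=7·(y−10) mod 26:
J(9): 7·(9−10)=-7≡19 → T
R(17): 7·(17−10)=49≡23 → X
Q(16): 7·(16−10)=42≡16 → Q
H(7): 7·(7−10)=-21≡5 → F
K(10): 7·(10−10)=0 → A
T(19): 7·(19−10)=63≡11 → L
L(11): 7·(11−10)=7 → H
O(14): 7·(14−10)=28≡2 → C
R(17): 7·(17−10)=49≡23 → X
M(12): 7·(12−10)=14 → O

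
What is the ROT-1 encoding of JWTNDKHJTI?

KXUOELIKUJ

J(9): 9+1=10 → K
W(22): 22+1=23 → X
T(19): 19+1=20 → U
N(13): 13+1=14 → O
D(3): 3+1=4 → E
K(10): 10+1=11 → L
H(7): 7+1=8 → I
J(9): 9+1=10 → K
T(19): 19+1=20 → U
I(8): 8+1=9 → J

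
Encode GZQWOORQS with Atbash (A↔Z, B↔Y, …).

G(6) → T(19)
Z(25) → A(0)
Q(16) → J(9)
W(22) → D(3)
O(14) → L(11)
O(14) → L(11)
R(17) → I(8)
Q(16) → J(9)
S(18) → H(7)

TAJDLLIJH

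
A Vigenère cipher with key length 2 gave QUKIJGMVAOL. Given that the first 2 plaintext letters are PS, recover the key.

Subtract each crib letter from the matching ciphertext letter (mod 26):
Q(16)−P(15)=1 → B
U(20)−S(18)=2 → C

BC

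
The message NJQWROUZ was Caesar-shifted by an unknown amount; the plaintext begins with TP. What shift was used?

From the crib: N(13)−T(19)=-6≡20, so the shift is 20.

20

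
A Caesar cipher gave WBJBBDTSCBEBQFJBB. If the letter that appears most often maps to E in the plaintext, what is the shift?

23

The most frequent ciphertext letter is B (appears 7 times).
B is position 1; E is position 4.
Shift = -3≡23.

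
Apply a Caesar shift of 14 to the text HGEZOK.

VUSNCY

H(7): 7+14=21 → V
G(6): 6+14=20 → U
E(4): 4+14=18 → S
Z(25): 25+14=39≡13 → N
O(14): 14+14=28≡2 → C
K(10): 10+14=24 → Y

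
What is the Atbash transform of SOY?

HLB

S(18) → H(7)
O(14) → L(11)
Y(24) → B(1)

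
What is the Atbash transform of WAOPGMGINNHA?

W(22) → D(3)
A(0) → Z(25)
O(14) → L(11)
P(15) → K(10)
G(6) → T(19)
M(12) → N(13)
G(6) → T(19)
I(8) → R(17)
N(13) → M(12)
N(13) → M(12)
H(7) → S(18)
A(0) → Z(25)

DZLKTNTRMMSZ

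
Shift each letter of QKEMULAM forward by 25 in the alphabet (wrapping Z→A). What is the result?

PJDLTKZL

Q(16): 16+25=41≡15 → P
K(10): 10+25=35≡9 → J
E(4): 4+25=29≡3 → D
M(12): 12+25=37≡11 → L
U(20): 20+25=45≡19 → T
L(11): 11+25=36≡10 → K
A(0): 0+25=25 → Z
M(12): 12+25=37≡11 → L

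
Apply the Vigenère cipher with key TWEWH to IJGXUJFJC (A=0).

Repeat the key across the message: TWEWHTWEW
I(8)+T(19): 27≡1 → B
J(9)+W(22): 31≡5 → F
G(6)+E(4): 10 → K
X(23)+W(22): 45≡19 → T
U(20)+H(7): 27≡1 → B
J(9)+T(19): 28≡2 → C
F(5)+W(22): 27≡1 → B
J(9)+E(4): 13 → N
C(2)+W(22): 24 → Y

BFKTBCBNY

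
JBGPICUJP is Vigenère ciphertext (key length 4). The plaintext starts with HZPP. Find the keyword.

CCRA

Subtract each crib letter from the matching ciphertext letter (mod 26):
J(9)−H(7)=2 → C
B(1)−Z(25)=-24≡2 → C
G(6)−P(15)=-9≡17 → R
P(15)−P(15)=0 → A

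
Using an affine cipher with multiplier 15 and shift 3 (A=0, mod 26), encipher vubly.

grsmz

v(21): 15·21+3=318≡6 → g
u(20): 15·20+3=303≡17 → r
b(1): 15·1+3=18 → s
l(11): 15·11+3=168≡12 → m
y(24): 15·24+3=363≡25 → z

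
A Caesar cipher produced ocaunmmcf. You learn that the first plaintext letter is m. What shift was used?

From the crib: o(14)−m(12)=2, so the shift is 2.

2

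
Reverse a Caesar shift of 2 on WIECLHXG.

UGCAJFVE

W(22): 22−2=20 → U
I(8): 8−2=6 → G
E(4): 4−2=2 → C
C(2): 2−2=0 → A
L(11): 11−2=9 → J
H(7): 7−2=5 → F
X(23): 23−2=21 → V
G(6): 6−2=4 → E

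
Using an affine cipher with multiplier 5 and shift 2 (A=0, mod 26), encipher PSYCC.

ZOSMM

P(15): 5·15+2=77≡25 → Z
S(18): 5·18+2=92≡14 → O
Y(24): 5·24+2=122≡18 → S
C(2): 5·2+2=12 → M
C(2): 5·2+2=12 → M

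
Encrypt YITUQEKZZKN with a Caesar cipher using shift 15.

NXIJFTZOOZC

Y(24): 24+15=39≡13 → N
I(8): 8+15=23 → X
T(19): 19+15=34≡8 → I
U(20): 20+15=35≡9 → J
Q(16): 16+15=31≡5 → F
E(4): 4+15=19 → T
K(10): 10+15=25 → Z
Z(25): 25+15=40≡14 → O
Z(25): 25+15=40≡14 → O
K(10): 10+15=25 → Z
N(13): 13+15=28≡2 → C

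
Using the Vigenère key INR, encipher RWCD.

Repeat the key across the message: INRI
R(17)+I(8): 25 → Z
W(22)+N(13): 35≡9 → J
C(2)+R(17): 19 → T
D(3)+I(8): 11 → L

ZJTL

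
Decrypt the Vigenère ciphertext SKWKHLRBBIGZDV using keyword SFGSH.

AFQSATMVJBOUXD

Repeat the key across the ciphertext: SFGSHSFGSHSFGS
S(18)−S(18): 0 → A
K(10)−F(5): 5 → F
W(22)−G(6): 16 → Q
K(10)−S(18): -8≡18 → S
H(7)−H(7): 0 → A
L(11)−S(18): -7≡19 → T
R(17)−F(5): 12 → M
B(1)−G(6): -5≡21 → V
B(1)−S(18): -17≡9 → J
I(8)−H(7): 1 → B
G(6)−S(18): -12≡14 → O
Z(25)−F(5): 20 → U
D(3)−G(6): -3≡23 → X
V(21)−S(18): 3 → D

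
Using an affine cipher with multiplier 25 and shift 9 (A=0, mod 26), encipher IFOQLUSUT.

BEVTYPRPQ

I(8): 25·8+9=209≡1 → B
F(5): 25·5+9=134≡4 → E
O(14): 25·14+9=359≡21 → V
Q(16): 25·16+9=409≡19 → T
L(11): 25·11+9=284≡24 → Y
U(20): 25·20+9=509≡15 → P
S(18): 25·18+9=459≡17 → R
U(20): 25·20+9=509≡15 → P
T(19): 25·19+9=484≡16 → Q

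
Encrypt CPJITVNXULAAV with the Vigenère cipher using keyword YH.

AWHPRCLESSYHT

Repeat the key across the message: YHYHYHYHYHYHY
C(2)+Y(24): 26≡0 → A
P(15)+H(7): 22 → W
J(9)+Y(24): 33≡7 → H
I(8)+H(7): 15 → P
T(19)+Y(24): 43≡17 → R
V(21)+H(7): 28≡2 → C
N(13)+Y(24): 37≡11 → L
X(23)+H(7): 30≡4 → E
U(20)+Y(24): 44≡18 → S
L(11)+H(7): 18 → S
A(0)+Y(24): 24 → Y
A(0)+H(7): 7 → H
V(21)+Y(24): 45≡19 → T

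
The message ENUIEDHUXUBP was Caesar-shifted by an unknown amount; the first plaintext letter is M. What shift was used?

From the crib: E(4)−M(12)=-8≡18, so the shift is 18.

18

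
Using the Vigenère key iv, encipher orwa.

wmev

Repeat the key across the message: iviv
o(14)+i(8): 22 → w
r(17)+v(21): 38≡12 → m
w(22)+i(8): 30≡4 → e
a(0)+v(21): 21 → v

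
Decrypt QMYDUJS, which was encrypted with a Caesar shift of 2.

Q(16): 16−2=14 → O
M(12): 12−2=10 → K
Y(24): 24−2=22 → W
D(3): 3−2=1 → B
U(20): 20−2=18 → S
J(9): 9−2=7 → H
S(18): 18−2=16 → Q

OKWBSHQ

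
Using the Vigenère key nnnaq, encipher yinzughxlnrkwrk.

Repeat the key across the message: nnnaqnnnaqnnnaq
y(24)+n(13): 37≡11 → l
i(8)+n(13): 21 → v
n(13)+n(13): 26≡0 → a
z(25)+a(0): 25 → z
u(20)+q(16): 36≡10 → k
g(6)+n(13): 19 → t
h(7)+n(13): 20 → u
x(23)+n(13): 36≡10 → k
l(11)+a(0): 11 → l
n(13)+q(16): 29≡3 → d
r(17)+n(13): 30≡4 → e
k(10)+n(13): 23 → x
w(22)+n(13): 35≡9 → j
r(17)+a(0): 17 → r
k(10)+q(16): 26≡0 → a

lvazktukldexjra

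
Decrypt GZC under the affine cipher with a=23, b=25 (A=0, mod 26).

The inverse of 23 mod 26 is 17, since 23·17=391≡1. Apply D(y)=17·(y−25) mod 26:
G(6): 17·(6−25)=-323≡15 → P
Z(25): 17·(25−25)=0 → A
C(2): 17·(2−25)=-391≡25 → Z

PAZ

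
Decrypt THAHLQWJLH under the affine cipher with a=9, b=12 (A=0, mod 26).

The inverse of 9 mod 26 is 3, since 9·3=27≡1. Apply D(y)=3·(y−12) mod 26:
T(19): 3·(19−12)=21 → V
H(7): 3·(7−12)=-15≡11 → L
A(0): 3·(0−12)=-36≡16 → Q
H(7): 3·(7−12)=-15≡11 → L
L(11): 3·(11−12)=-3≡23 → X
Q(16): 3·(16−12)=12 → M
W(22): 3·(22−12)=30≡4 → E
J(9): 3·(9−12)=-9≡17 → R
L(11): 3·(11−12)=-3≡23 → X
H(7): 3·(7−12)=-15≡11 → L

VLQLXMERXL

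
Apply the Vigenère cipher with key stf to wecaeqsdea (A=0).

Repeat the key across the message: stfstfstfs
w(22)+s(18): 40≡14 → o
e(4)+t(19): 23 → x
c(2)+f(5): 7 → h
a(0)+s(18): 18 → s
e(4)+t(19): 23 → x
q(16)+f(5): 21 → v
s(18)+s(18): 36≡10 → k
d(3)+t(19): 22 → w
e(4)+f(5): 9 → j
a(0)+s(18): 18 → s

oxhsxvkwjs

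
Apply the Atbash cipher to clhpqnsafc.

c(2) → x(23)
l(11) → o(14)
h(7) → s(18)
p(15) → k(10)
q(16) → j(9)
n(13) → m(12)
s(18) → h(7)
a(0) → z(25)
f(5) → u(20)
c(2) → x(23)

xoskjmhzux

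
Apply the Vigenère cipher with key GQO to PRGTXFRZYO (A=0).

VHUZNTXPMU

Repeat the key across the message: GQOGQOGQOG
P(15)+G(6): 21 → V
R(17)+Q(16): 33≡7 → H
G(6)+O(14): 20 → U
T(19)+G(6): 25 → Z
X(23)+Q(16): 39≡13 → N
F(5)+O(14): 19 → T
R(17)+G(6): 23 → X
Z(25)+Q(16): 41≡15 → P
Y(24)+O(14): 38≡12 → M
O(14)+G(6): 20 → U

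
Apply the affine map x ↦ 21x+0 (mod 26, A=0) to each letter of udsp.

u(20): 21·20+0=420≡4 → e
d(3): 21·3+0=63≡11 → l
s(18): 21·18+0=378≡14 → o
p(15): 21·15+0=315≡3 → d

elod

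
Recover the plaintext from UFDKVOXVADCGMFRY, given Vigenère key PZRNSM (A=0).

FGMXDCIWJQKUXGAL

Repeat the key across the ciphertext: PZRNSMPZRNSMPZRN
U(20)−P(15): 5 → F
F(5)−Z(25): -20≡6 → G
D(3)−R(17): -14≡12 → M
K(10)−N(13): -3≡23 → X
V(21)−S(18): 3 → D
O(14)−M(12): 2 → C
X(23)−P(15): 8 → I
V(21)−Z(25): -4≡22 → W
A(0)−R(17): -17≡9 → J
D(3)−N(13): -10≡16 → Q
C(2)−S(18): -16≡10 → K
G(6)−M(12): -6≡20 → U
M(12)−P(15): -3≡23 → X
F(5)−Z(25): -20≡6 → G
R(17)−R(17): 0 → A
Y(24)−N(13): 11 → L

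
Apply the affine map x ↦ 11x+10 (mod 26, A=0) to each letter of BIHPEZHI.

B(1): 11·1+10=21 → V
I(8): 11·8+10=98≡20 → U
H(7): 11·7+10=87≡9 → J
P(15): 11·15+10=175≡19 → T
E(4): 11·4+10=54≡2 → C
Z(25): 11·25+10=285≡25 → Z
H(7): 11·7+10=87≡9 → J
I(8): 11·8+10=98≡20 → U

VUJTCZJU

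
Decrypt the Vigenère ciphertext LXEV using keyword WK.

Repeat the key across the ciphertext: WKWK
L(11)−W(22): -11≡15 → P
X(23)−K(10): 13 → N
E(4)−W(22): -18≡8 → I
V(21)−K(10): 11 → L

PNIL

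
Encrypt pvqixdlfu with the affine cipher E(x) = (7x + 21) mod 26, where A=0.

p(15): 7·15+21=126≡22 → w
v(21): 7·21+21=168≡12 → m
q(16): 7·16+21=133≡3 → d
i(8): 7·8+21=77≡25 → z
x(23): 7·23+21=182≡0 → a
d(3): 7·3+21=42≡16 → q
l(11): 7·11+21=98≡20 → u
f(5): 7·5+21=56≡4 → e
u(20): 7·20+21=161≡5 → f

wmdzaquef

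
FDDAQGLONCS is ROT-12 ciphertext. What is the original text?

F(5): 5−12=-7≡19 → T
D(3): 3−12=-9≡17 → R
D(3): 3−12=-9≡17 → R
A(0): 0−12=-12≡14 → O
Q(16): 16−12=4 → E
G(6): 6−12=-6≡20 → U
L(11): 11−12=-1≡25 → Z
O(14): 14−12=2 → C
N(13): 13−12=1 → B
C(2): 2−12=-10≡16 → Q
S(18): 18−12=6 → G

TRROEUZCBQG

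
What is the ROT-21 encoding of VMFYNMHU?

V(21): 21+21=42≡16 → Q
M(12): 12+21=33≡7 → H
F(5): 5+21=26≡0 → A
Y(24): 24+21=45≡19 → T
N(13): 13+21=34≡8 → I
M(12): 12+21=33≡7 → H
H(7): 7+21=28≡2 → C
U(20): 20+21=41≡15 → P

QHATIHCP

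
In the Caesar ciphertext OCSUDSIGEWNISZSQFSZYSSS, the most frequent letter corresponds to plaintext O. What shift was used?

The most frequent ciphertext letter is S (appears 8 times).
S is position 18; O is position 14.
Shift = 4.

4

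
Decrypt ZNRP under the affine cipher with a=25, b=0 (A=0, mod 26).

BNJL

The inverse of 25 mod 26 is 25, since 25·25=625≡1. Apply D(y)=25·(y−0) mod 26:
Z(25): 25·(25−0)=625≡1 → B
N(13): 25·(13−0)=325≡13 → N
R(17): 25·(17−0)=425≡9 → J
P(15): 25·(15−0)=375≡11 → L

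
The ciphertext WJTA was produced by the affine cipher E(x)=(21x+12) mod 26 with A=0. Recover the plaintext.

The inverse of 21 mod 26 is 5, since 21·5=105≡1. Apply D(y)=5·(y−12) mod 26:
W(22): 5·(22−12)=50≡24 → Y
J(9): 5·(9−12)=-15≡11 → L
T(19): 5·(19−12)=35≡9 → J
A(0): 5·(0−12)=-60≡18 → S

YLJS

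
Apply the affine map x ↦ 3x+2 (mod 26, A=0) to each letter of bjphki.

b(1): 3·1+2=5 → f
j(9): 3·9+2=29≡3 → d
p(15): 3·15+2=47≡21 → v
h(7): 3·7+2=23 → x
k(10): 3·10+2=32≡6 → g
i(8): 3·8+2=26≡0 → a

fdvxga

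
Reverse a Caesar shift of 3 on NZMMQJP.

N(13): 13−3=10 → K
Z(25): 25−3=22 → W
M(12): 12−3=9 → J
M(12): 12−3=9 → J
Q(16): 16−3=13 → N
J(9): 9−3=6 → G
P(15): 15−3=12 → M

KWJJNGM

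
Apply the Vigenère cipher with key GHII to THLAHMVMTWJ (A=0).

ZOTINTDUZDR

Repeat the key across the message: GHIIGHIIGHI
T(19)+G(6): 25 → Z
H(7)+H(7): 14 → O
L(11)+I(8): 19 → T
A(0)+I(8): 8 → I
H(7)+G(6): 13 → N
M(12)+H(7): 19 → T
V(21)+I(8): 29≡3 → D
M(12)+I(8): 20 → U
T(19)+G(6): 25 → Z
W(22)+H(7): 29≡3 → D
J(9)+I(8): 17 → R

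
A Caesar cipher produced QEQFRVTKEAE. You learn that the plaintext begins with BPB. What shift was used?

15

From the crib: Q(16)−B(1)=15, so the shift is 15.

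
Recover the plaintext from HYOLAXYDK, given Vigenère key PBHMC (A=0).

SXHZYIXWY

Repeat the key across the ciphertext: PBHMCPBHM
H(7)−P(15): -8≡18 → S
Y(24)−B(1): 23 → X
O(14)−H(7): 7 → H
L(11)−M(12): -1≡25 → Z
A(0)−C(2): -2≡24 → Y
X(23)−P(15): 8 → I
Y(24)−B(1): 23 → X
D(3)−H(7): -4≡22 → W
K(10)−M(12): -2≡24 → Y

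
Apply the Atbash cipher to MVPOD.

NEKLW

M(12) → N(13)
V(21) → E(4)
P(15) → K(10)
O(14) → L(11)
D(3) → W(22)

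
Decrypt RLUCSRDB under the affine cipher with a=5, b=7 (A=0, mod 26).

CGNZXCUE

The inverse of 5 mod 26 is 21, since 5·21=105≡1. Apply D(y)=21·(y−7) mod 26:
R(17): 21·(17−7)=210≡2 → C
L(11): 21·(11−7)=84≡6 → G
U(20): 21·(20−7)=273≡13 → N
C(2): 21·(2−7)=-105≡25 → Z
S(18): 21·(18−7)=231≡23 → X
R(17): 21·(17−7)=210≡2 → C
D(3): 21·(3−7)=-84≡20 → U
B(1): 21·(1−7)=-126≡4 → E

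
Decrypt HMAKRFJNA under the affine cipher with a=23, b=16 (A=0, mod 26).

The inverse of 23 mod 26 is 17, since 23·17=391≡1. Apply D(y)=17·(y−16) mod 26:
H(7): 17·(7−16)=-153≡3 → D
M(12): 17·(12−16)=-68≡10 → K
A(0): 17·(0−16)=-272≡14 → O
K(10): 17·(10−16)=-102≡2 → C
R(17): 17·(17−16)=17 → R
F(5): 17·(5−16)=-187≡21 → V
J(9): 17·(9−16)=-119≡11 → L
N(13): 17·(13−16)=-51≡1 → B
A(0): 17·(0−16)=-272≡14 → O

DKOCRVLBO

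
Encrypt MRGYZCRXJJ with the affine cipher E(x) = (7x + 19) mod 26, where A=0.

ZIJFMHIYEE

M(12): 7·12+19=103≡25 → Z
R(17): 7·17+19=138≡8 → I
G(6): 7·6+19=61≡9 → J
Y(24): 7·24+19=187≡5 → F
Z(25): 7·25+19=194≡12 → M
C(2): 7·2+19=33≡7 → H
R(17): 7·17+19=138≡8 → I
X(23): 7·23+19=180≡24 → Y
J(9): 7·9+19=82≡4 → E
J(9): 7·9+19=82≡4 → E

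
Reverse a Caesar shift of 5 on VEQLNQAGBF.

V(21): 21−5=16 → Q
E(4): 4−5=-1≡25 → Z
Q(16): 16−5=11 → L
L(11): 11−5=6 → G
N(13): 13−5=8 → I
Q(16): 16−5=11 → L
A(0): 0−5=-5≡21 → V
G(6): 6−5=1 → B
B(1): 1−5=-4≡22 → W
F(5): 5−5=0 → A

QZLGILVBWA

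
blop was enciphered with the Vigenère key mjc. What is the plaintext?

Repeat the key across the ciphertext: mjcm
b(1)−m(12): -11≡15 → p
l(11)−j(9): 2 → c
o(14)−c(2): 12 → m
p(15)−m(12): 3 → d

pcmd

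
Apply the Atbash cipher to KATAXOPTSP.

K(10) → P(15)
A(0) → Z(25)
T(19) → G(6)
A(0) → Z(25)
X(23) → C(2)
O(14) → L(11)
P(15) → K(10)
T(19) → G(6)
S(18) → H(7)
P(15) → K(10)

PZGZCLKGHK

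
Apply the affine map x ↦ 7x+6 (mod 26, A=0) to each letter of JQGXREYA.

J(9): 7·9+6=69≡17 → R
Q(16): 7·16+6=118≡14 → O
G(6): 7·6+6=48≡22 → W
X(23): 7·23+6=167≡11 → L
R(17): 7·17+6=125≡21 → V
E(4): 7·4+6=34≡8 → I
Y(24): 7·24+6=174≡18 → S
A(0): 7·0+6=6 → G

ROWLVISG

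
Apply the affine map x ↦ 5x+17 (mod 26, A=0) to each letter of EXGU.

E(4): 5·4+17=37≡11 → L
X(23): 5·23+17=132≡2 → C
G(6): 5·6+17=47≡21 → V
U(20): 5·20+17=117≡13 → N

LCVN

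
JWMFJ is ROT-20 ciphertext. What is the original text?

J(9): 9−20=-11≡15 → P
W(22): 22−20=2 → C
M(12): 12−20=-8≡18 → S
F(5): 5−20=-15≡11 → L
J(9): 9−20=-11≡15 → P

PCSLP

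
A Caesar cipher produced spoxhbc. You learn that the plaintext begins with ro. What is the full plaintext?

From the crib: s(18)−r(17)=1, so the shift is 1.
Subtract 1 from each ciphertext letter:
s(18): 18−1=17 → r
p(15): 15−1=14 → o
o(14): 14−1=13 → n
x(23): 23−1=22 → w
h(7): 7−1=6 → g
b(1): 1−1=0 → a
c(2): 2−1=1 → b

ronwgab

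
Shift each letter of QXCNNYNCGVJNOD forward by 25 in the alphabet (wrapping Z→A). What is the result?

PWBMMXMBFUIMNC

Q(16): 16+25=41≡15 → P
X(23): 23+25=48≡22 → W
C(2): 2+25=27≡1 → B
N(13): 13+25=38≡12 → M
N(13): 13+25=38≡12 → M
Y(24): 24+25=49≡23 → X
N(13): 13+25=38≡12 → M
C(2): 2+25=27≡1 → B
G(6): 6+25=31≡5 → F
V(21): 21+25=46≡20 → U
J(9): 9+25=34≡8 → I
N(13): 13+25=38≡12 → M
O(14): 14+25=39≡13 → N
D(3): 3+25=28≡2 → C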